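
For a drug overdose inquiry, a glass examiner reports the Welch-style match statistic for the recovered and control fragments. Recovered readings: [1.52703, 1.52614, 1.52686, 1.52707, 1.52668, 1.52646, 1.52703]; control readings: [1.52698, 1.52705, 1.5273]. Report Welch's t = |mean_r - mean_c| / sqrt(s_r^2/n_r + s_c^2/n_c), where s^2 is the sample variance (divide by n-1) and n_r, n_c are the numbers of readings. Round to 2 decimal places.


Welch's t-criterion for glass RI comparison:
Recovered mean = sum / n_r = 10.68727 / 7 = 1.5267529
Control mean = sum / n_c = 4.58133 / 3 = 1.52711
Recovered sample variance s_r^2 = 1.22057e-07
Control sample variance s_c^2 = 2.83e-08
Welch SE (unpooled) = sqrt(s_r^2/n_r + s_c^2/n_c) = sqrt(1.74367e-08 + 9.43333e-09) = sqrt(2.687e-08) = 0.000163921
|mean_r - mean_c| = 0.000357143
t = 0.000357143 / 0.000163921 = 2.18

2.18


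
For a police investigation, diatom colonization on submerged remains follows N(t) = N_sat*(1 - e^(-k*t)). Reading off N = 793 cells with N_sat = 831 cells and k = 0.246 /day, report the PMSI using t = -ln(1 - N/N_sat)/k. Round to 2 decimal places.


PMSI from diatom colonization curve:
N / N_sat = 793 / 831 = 0.954272
1 - N/N_sat = 0.045728
ln(1 - N/N_sat) = -3.085044
t = -ln(1 - N/N_sat) / k = -(-3.085044) / 0.246 = 12.54 days

12.54


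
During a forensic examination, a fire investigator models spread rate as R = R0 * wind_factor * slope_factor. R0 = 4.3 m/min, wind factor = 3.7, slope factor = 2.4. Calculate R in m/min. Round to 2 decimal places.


Fire spread rate calculation:
R = R0 * wind_factor * slope_factor
= 4.3 * 3.7 * 2.4
= 15.91 * 2.4
= 38.18 m/min

38.18


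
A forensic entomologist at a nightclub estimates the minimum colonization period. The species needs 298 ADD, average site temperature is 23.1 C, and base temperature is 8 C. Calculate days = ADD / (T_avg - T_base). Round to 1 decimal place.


Insect development time:
Effective temperature = avg_temp - T_base = 23.1 - 8 = 15.1 C
Days = ADD / effective_temp = 298 / 15.1 = 19.7 days

19.7


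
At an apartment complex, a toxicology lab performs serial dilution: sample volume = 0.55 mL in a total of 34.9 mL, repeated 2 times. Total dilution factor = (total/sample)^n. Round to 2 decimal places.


Dilution factor calculation:
Single dilution = V_total / V_sample = 34.9 / 0.55 ≈ 63.454545
Number of dilutions = 2
Total DF = (34.9 / 0.55)^2 (full precision, rounded at the end) = 4026.48

4026.48


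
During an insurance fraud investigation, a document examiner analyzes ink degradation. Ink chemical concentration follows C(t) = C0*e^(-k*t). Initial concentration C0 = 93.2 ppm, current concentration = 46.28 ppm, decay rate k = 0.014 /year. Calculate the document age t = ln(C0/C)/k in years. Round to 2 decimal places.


Document age estimation:
C0/C = 93.2 / 46.28 = 2.013829
ln(C0/C) = 0.700038
t = 0.700038 / 0.014 = 50.00 years

50.00


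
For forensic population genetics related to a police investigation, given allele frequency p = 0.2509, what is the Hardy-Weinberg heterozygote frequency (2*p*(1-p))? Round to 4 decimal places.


Hardy-Weinberg heterozygote frequency:
q = 1 - p = 1 - 0.2509 = 0.7491
2pq = 2 * 0.2509 * 0.7491 = 0.3759

0.3759


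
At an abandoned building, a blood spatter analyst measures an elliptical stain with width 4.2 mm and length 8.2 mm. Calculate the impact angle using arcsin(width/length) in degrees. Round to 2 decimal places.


Blood spatter impact angle calculation:
width / length = 4.2 / 8.2 = 0.512195
angle = arcsin(0.512195)
angle = 30.81 degrees

30.81


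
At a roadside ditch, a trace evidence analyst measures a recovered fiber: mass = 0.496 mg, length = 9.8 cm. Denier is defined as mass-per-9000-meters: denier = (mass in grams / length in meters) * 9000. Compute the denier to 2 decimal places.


Denier calculation:
Mass in grams = 0.496 mg / 1000 = 0.000496 g
Length in meters = 9.8 cm / 100 = 0.098 m
Linear density = mass / length = 0.000496 / 0.098 = 0.00506122 g/m
Denier = (g/m) * 9000 = 0.00506122 * 9000 = 45.55

45.55


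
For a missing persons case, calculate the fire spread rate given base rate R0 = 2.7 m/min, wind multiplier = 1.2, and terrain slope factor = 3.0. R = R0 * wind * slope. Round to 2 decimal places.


Fire spread rate calculation:
R = R0 * wind_factor * slope_factor
= 2.7 * 1.2 * 3.0
= 3.24 * 3.0
= 9.72 m/min

9.72


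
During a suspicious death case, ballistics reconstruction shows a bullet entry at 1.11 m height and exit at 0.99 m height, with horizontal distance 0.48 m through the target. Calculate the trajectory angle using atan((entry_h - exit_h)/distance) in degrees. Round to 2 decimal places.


Bullet trajectory angle:
Height difference = 1.11 - 0.99 = 0.12 m
angle = atan(0.12 / 0.48)
angle = atan(0.25)
angle = 14.04 degrees

14.04


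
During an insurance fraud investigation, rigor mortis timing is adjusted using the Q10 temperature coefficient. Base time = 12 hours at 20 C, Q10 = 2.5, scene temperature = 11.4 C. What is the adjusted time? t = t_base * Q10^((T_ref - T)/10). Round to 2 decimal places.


Rigor mortis time adjustment:
Exponent = (T_ref - T_actual) / 10 = (20 - 11.4) / 10 = 0.86
Q10 factor = 2.5^0.86 = 2.19902
t_adjusted = 12 * 2.19902 = 26.39 hours

26.39


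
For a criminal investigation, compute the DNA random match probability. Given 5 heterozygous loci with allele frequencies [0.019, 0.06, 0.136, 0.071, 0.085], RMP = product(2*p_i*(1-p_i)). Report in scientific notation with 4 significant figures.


Computing RMP for 5 loci:
Locus 1: 2 * 0.019 * 0.981 = 0.037278
Locus 2: 2 * 0.06 * 0.94 = 0.1128
Locus 3: 2 * 0.136 * 0.864 = 0.235008
Locus 4: 2 * 0.071 * 0.929 = 0.131918
Locus 5: 2 * 0.085 * 0.915 = 0.15555
RMP = 2.028e-05

2.028e-05


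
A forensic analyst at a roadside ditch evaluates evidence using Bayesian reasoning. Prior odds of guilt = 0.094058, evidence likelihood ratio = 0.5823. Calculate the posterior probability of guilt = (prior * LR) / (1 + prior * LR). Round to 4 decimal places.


Bayesian evidence evaluation:
Posterior odds = prior_odds * LR = 0.094058 * 0.5823 = 0.05476997
Posterior probability = posterior_odds / (1 + posterior_odds)
= 0.05476997 / (1 + 0.05476997)
= 0.05476997 / 1.05476997
= 0.0519

0.0519


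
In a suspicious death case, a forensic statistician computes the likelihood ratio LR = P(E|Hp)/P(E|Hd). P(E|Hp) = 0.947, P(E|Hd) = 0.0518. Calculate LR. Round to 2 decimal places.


Likelihood ratio calculation:
LR = P(E|Hp) / P(E|Hd)
LR = 0.947 / 0.0518
LR = 18.28

18.28


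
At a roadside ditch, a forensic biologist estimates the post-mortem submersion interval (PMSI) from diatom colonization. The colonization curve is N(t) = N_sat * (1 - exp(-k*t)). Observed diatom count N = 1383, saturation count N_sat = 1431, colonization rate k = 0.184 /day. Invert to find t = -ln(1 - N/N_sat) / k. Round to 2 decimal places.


PMSI from diatom colonization curve:
N / N_sat = 1383 / 1431 = 0.966457
1 - N/N_sat = 0.033543
ln(1 - N/N_sat) = -3.394927
t = -ln(1 - N/N_sat) / k = -(-3.394927) / 0.184 = 18.45 days

18.45


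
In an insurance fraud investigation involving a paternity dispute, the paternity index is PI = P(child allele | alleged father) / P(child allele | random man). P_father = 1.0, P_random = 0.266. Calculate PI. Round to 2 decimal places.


Paternity Index calculation:
PI = P(allele|father) / P(allele|random)
PI = 1.0 / 0.266
PI = 3.76

3.76


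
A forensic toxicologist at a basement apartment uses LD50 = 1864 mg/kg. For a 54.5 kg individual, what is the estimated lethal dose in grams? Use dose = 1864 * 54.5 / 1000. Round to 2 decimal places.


Lethal dose calculation:
Lethal dose = LD50 * body_weight / 1000
= 1864 * 54.5 / 1000
= 101588 / 1000
= 101.59 g

101.59


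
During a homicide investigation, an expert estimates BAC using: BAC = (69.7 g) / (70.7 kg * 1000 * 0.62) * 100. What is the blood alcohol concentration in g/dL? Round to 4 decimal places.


Applying the Widmark formula:
BAC = (dose_g / (body_wt * 1000 * r)) * 100
Denominator = 70.7 * 1000 * 0.62 = 43834
BAC = (69.7 / 43834) * 100
BAC = 0.1590 g/dL

0.1590


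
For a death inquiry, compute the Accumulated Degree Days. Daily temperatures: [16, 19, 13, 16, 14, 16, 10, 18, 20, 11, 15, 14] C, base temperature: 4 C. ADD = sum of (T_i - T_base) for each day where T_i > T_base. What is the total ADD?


Computing ADD day by day:
Day 1: max(0, 16 - 4) = 12
Day 2: max(0, 19 - 4) = 15
Day 3: max(0, 13 - 4) = 9
Day 4: max(0, 16 - 4) = 12
Day 5: max(0, 14 - 4) = 10
Day 6: max(0, 16 - 4) = 12
Day 7: max(0, 10 - 4) = 6
Day 8: max(0, 18 - 4) = 14
Day 9: max(0, 20 - 4) = 16
Day 10: max(0, 11 - 4) = 7
Day 11: max(0, 15 - 4) = 11
Day 12: max(0, 14 - 4) = 10
Total ADD = 134

134


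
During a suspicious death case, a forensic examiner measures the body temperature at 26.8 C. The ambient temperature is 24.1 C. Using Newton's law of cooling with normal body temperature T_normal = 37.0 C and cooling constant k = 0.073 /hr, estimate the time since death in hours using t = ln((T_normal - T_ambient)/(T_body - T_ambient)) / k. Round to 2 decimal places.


Using Newton's law of cooling:
t = ln((T_normal - T_ambient) / (T_body - T_ambient)) / k
T_normal - T_ambient = 12.9
T_body - T_ambient = 2.7
Ratio = 4.777778
ln(ratio) = 1.563976
t = 1.563976 / 0.073 = 21.42 hours

21.42


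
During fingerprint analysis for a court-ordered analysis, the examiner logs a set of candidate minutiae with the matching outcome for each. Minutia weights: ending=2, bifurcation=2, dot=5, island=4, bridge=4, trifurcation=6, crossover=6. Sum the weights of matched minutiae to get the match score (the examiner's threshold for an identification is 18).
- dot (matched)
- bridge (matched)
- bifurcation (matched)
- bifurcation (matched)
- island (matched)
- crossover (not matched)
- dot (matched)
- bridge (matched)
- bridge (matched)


Weighted minutiae match score:
  dot: matched, +5 (running total 5)
  bridge: matched, +4 (running total 9)
  bifurcation: matched, +2 (running total 11)
  bifurcation: matched, +2 (running total 13)
  island: matched, +4 (running total 17)
  crossover: not matched, +0
  dot: matched, +5 (running total 22)
  bridge: matched, +4 (running total 26)
  bridge: matched, +4 (running total 30)
Total score = 30
Threshold = 18; verdict = identification

30


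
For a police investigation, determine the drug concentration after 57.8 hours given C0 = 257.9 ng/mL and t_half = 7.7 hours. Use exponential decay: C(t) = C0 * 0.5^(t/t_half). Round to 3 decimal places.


Drug concentration decay:
Number of half-lives = t / t_half = 57.8 / 7.7 = 7.506494
Decay factor = 0.5^7.506494 = 0.00549946
C(t) = 257.9 * 0.00549946 = 1.418 ng/mL

1.418


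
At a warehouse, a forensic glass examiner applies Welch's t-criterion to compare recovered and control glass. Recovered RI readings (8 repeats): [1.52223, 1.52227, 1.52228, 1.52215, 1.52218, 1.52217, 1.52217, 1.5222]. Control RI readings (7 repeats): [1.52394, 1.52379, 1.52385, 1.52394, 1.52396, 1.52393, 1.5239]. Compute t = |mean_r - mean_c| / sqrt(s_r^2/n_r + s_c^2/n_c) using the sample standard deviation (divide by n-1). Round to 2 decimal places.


Welch's t-criterion for glass RI comparison:
Recovered mean = sum / n_r = 12.17765 / 8 = 1.5222062
Control mean = sum / n_c = 10.66731 / 7 = 1.5239014
Recovered sample variance s_r^2 = 2.36964e-09
Control sample variance s_c^2 = 3.71429e-09
Welch SE (unpooled) = sqrt(s_r^2/n_r + s_c^2/n_c) = sqrt(2.96205e-10 + 5.30612e-10) = sqrt(8.26817e-10) = 2.87544e-05
|mean_r - mean_c| = 0.00169518
t = 0.00169518 / 2.87544e-05 = 58.95

58.95


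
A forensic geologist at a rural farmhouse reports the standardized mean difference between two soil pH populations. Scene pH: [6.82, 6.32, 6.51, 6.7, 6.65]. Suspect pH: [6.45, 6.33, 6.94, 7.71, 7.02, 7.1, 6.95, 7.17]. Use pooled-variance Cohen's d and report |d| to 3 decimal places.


Pooled-variance Cohen's d for soil pH comparison:
Scene mean = 33 / 5 = 6.6
Suspect mean = 55.67 / 8 = 6.95875
Scene sample variance s_s^2 = 0.03685
Suspect sample variance s_c^2 = 0.183898
Pooled variance = ((n_s-1)*s_s^2 + (n_c-1)*s_c^2) / (n_s + n_c - 2) = 0.130426
Pooled SD = sqrt(0.130426) = 0.361145
Mean difference = -0.35875
|d| = |-0.35875| / 0.361145 = 0.993

0.993


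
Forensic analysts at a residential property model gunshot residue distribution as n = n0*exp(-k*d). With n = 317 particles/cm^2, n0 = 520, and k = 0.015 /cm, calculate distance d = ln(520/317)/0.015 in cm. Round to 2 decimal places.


GSR distance calculation:
n0/n = 520 / 317 = 1.640379
ln(n0/n) = 0.494927
d = 0.494927 / 0.015 = 33.00 cm

33.00


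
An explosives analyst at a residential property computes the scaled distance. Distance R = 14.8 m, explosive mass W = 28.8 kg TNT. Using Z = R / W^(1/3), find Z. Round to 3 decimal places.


Scaled distance calculation:
W^(1/3) = 28.8^(1/3) = 3.065238
Z = R / W^(1/3) = 14.8 / 3.065238
Z = 4.828 m/kg^(1/3)

4.828


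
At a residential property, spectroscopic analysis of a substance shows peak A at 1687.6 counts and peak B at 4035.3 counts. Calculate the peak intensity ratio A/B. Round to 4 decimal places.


Spectral peak ratio:
Peak A = 1687.6 counts
Peak B = 4035.3 counts
Ratio = 1687.6 / 4035.3 = 0.4182

0.4182


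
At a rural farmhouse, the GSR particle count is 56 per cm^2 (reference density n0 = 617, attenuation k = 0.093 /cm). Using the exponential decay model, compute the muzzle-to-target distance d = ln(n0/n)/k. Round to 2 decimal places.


GSR distance calculation:
n0/n = 617 / 56 = 11.017857
ln(n0/n) = 2.399517
d = 2.399517 / 0.093 = 25.80 cm

25.80


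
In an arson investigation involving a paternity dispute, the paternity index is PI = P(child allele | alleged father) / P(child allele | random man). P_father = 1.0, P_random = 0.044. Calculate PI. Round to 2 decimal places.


Paternity Index calculation:
PI = P(allele|father) / P(allele|random)
PI = 1.0 / 0.044
PI = 22.73

22.73


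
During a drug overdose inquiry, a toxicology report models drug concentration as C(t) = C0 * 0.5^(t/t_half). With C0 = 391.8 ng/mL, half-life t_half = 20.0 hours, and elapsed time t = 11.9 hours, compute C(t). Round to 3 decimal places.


Drug concentration decay:
Number of half-lives = t / t_half = 11.9 / 20.0 = 0.595
Decay factor = 0.5^0.595 = 0.66204446
C(t) = 391.8 * 0.66204446 = 259.389 ng/mL

259.389


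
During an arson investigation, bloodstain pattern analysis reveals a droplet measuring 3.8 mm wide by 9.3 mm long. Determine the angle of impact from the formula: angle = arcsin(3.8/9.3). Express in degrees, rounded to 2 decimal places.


Blood spatter impact angle calculation:
width / length = 3.8 / 9.3 = 0.408602
angle = arcsin(0.408602)
angle = 24.12 degrees

24.12


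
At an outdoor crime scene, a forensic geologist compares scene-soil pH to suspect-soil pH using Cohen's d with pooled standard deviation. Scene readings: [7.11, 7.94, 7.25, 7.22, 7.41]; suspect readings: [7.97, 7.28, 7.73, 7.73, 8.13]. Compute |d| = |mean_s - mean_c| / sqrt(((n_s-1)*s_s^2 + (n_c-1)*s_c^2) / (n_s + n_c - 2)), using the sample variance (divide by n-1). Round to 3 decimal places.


Pooled-variance Cohen's d for soil pH comparison:
Scene mean = 36.93 / 5 = 7.386
Suspect mean = 38.84 / 5 = 7.768
Scene sample variance s_s^2 = 0.10743
Suspect sample variance s_c^2 = 0.10322
Pooled variance = ((n_s-1)*s_s^2 + (n_c-1)*s_c^2) / (n_s + n_c - 2) = 0.105325
Pooled SD = sqrt(0.105325) = 0.324538
Mean difference = -0.382
|d| = |-0.382| / 0.324538 = 1.177

1.177


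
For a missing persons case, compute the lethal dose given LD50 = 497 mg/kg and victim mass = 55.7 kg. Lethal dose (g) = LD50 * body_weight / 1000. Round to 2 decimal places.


Lethal dose calculation:
Lethal dose = LD50 * body_weight / 1000
= 497 * 55.7 / 1000
= 27682.9 / 1000
= 27.68 g

27.68


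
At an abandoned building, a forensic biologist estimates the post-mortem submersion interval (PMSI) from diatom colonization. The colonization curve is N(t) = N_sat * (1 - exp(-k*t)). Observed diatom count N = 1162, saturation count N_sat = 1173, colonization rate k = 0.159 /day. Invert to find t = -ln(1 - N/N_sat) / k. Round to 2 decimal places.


PMSI from diatom colonization curve:
N / N_sat = 1162 / 1173 = 0.990622
1 - N/N_sat = 0.009378
ln(1 - N/N_sat) = -4.669389
t = -ln(1 - N/N_sat) / k = -(-4.669389) / 0.159 = 29.37 days

29.37


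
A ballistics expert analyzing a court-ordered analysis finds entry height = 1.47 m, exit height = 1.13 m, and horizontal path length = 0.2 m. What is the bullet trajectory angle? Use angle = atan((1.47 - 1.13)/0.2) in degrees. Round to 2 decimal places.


Bullet trajectory angle:
Height difference = 1.47 - 1.13 = 0.34 m
angle = atan(0.34 / 0.2)
angle = atan(1.7)
angle = 59.53 degrees

59.53


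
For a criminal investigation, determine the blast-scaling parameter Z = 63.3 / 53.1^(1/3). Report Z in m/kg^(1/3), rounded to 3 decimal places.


Scaled distance calculation:
W^(1/3) = 53.1^(1/3) = 3.758647
Z = R / W^(1/3) = 63.3 / 3.758647
Z = 16.841 m/kg^(1/3)

16.841


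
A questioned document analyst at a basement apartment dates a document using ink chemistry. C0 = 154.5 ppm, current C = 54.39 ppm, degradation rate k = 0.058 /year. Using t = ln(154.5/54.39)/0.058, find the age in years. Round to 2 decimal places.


Document age estimation:
C0/C = 154.5 / 54.39 = 2.840596
ln(C0/C) = 1.044014
t = 1.044014 / 0.058 = 18.00 years

18.00


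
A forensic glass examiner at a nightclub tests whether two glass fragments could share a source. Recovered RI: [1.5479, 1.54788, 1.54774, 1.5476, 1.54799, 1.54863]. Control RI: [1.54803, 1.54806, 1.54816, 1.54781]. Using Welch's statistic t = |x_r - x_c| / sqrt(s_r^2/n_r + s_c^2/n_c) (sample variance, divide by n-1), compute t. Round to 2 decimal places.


Welch's t-criterion for glass RI comparison:
Recovered mean = sum / n_r = 9.28774 / 6 = 1.5479567
Control mean = sum / n_c = 6.19206 / 4 = 1.548015
Recovered sample variance s_r^2 = 1.27547e-07
Control sample variance s_c^2 = 2.17667e-08
Welch SE (unpooled) = sqrt(s_r^2/n_r + s_c^2/n_c) = sqrt(2.12578e-08 + 5.44167e-09) = sqrt(2.66995e-08) = 0.0001634
|mean_r - mean_c| = 5.83333e-05
t = 5.83333e-05 / 0.0001634 = 0.36

0.36


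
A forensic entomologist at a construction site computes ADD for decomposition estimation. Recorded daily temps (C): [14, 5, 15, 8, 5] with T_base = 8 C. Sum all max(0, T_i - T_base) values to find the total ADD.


Computing ADD day by day:
Day 1: max(0, 14 - 8) = 6
Day 2: max(0, 5 - 8) = 0
Day 3: max(0, 15 - 8) = 7
Day 4: max(0, 8 - 8) = 0
Day 5: max(0, 5 - 8) = 0
Total ADD = 13

13


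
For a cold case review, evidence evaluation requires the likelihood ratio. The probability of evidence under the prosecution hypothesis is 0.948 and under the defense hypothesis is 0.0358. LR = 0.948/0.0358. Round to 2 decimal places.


Likelihood ratio calculation:
LR = P(E|Hp) / P(E|Hd)
LR = 0.948 / 0.0358
LR = 26.48

26.48


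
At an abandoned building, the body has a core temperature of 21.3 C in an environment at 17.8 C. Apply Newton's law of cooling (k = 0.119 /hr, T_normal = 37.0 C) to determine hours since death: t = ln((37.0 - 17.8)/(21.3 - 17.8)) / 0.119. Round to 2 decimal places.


Using Newton's law of cooling:
t = ln((T_normal - T_ambient) / (T_body - T_ambient)) / k
T_normal - T_ambient = 19.2
T_body - T_ambient = 3.5
Ratio = 5.485714
ln(ratio) = 1.702147
t = 1.702147 / 0.119 = 14.30 hours

14.30


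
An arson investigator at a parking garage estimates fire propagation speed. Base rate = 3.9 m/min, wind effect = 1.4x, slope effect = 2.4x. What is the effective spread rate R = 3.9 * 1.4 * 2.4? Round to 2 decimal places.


Fire spread rate calculation:
R = R0 * wind_factor * slope_factor
= 3.9 * 1.4 * 2.4
= 5.46 * 2.4
= 13.10 m/min

13.10


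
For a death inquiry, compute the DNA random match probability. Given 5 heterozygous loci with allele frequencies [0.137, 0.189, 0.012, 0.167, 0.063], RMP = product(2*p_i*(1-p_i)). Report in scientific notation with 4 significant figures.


Computing RMP for 5 loci:
Locus 1: 2 * 0.137 * 0.863 = 0.236462
Locus 2: 2 * 0.189 * 0.811 = 0.306558
Locus 3: 2 * 0.012 * 0.988 = 0.023712
Locus 4: 2 * 0.167 * 0.833 = 0.278222
Locus 5: 2 * 0.063 * 0.937 = 0.118062
RMP = 5.646e-05

5.646e-05


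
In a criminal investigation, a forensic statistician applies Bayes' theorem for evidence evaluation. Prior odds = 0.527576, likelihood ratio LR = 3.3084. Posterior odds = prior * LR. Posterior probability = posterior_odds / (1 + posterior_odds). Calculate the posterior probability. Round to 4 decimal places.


Bayesian evidence evaluation:
Posterior odds = prior_odds * LR = 0.527576 * 3.3084 = 1.745432
Posterior probability = posterior_odds / (1 + posterior_odds)
= 1.745432 / (1 + 1.745432)
= 1.745432 / 2.745432
= 0.6358

0.6358


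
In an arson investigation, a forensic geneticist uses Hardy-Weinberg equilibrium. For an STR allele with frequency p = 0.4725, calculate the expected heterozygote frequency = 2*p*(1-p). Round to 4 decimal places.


Hardy-Weinberg heterozygote frequency:
q = 1 - p = 1 - 0.4725 = 0.5275
2pq = 2 * 0.4725 * 0.5275 = 0.4985

0.4985


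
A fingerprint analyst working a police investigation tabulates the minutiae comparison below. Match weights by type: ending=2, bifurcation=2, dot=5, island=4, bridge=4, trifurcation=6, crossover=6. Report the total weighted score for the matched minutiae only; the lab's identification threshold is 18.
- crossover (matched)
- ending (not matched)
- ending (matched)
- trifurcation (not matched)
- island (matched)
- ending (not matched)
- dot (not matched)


Weighted minutiae match score:
  crossover: matched, +6 (running total 6)
  ending: not matched, +0
  ending: matched, +2 (running total 8)
  trifurcation: not matched, +0
  island: matched, +4 (running total 12)
  ending: not matched, +0
  dot: not matched, +0
Total score = 12
Threshold = 18; verdict = inconclusive

12


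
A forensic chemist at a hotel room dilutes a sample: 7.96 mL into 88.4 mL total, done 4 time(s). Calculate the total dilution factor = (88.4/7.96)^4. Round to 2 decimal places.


Dilution factor calculation:
Single dilution = V_total / V_sample = 88.4 / 7.96 ≈ 11.105528
Number of dilutions = 4
Total DF = (88.4 / 7.96)^4 (full precision, rounded at the end) = 15210.97

15210.97


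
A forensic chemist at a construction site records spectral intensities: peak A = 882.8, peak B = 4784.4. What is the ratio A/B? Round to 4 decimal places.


Spectral peak ratio:
Peak A = 882.8 counts
Peak B = 4784.4 counts
Ratio = 882.8 / 4784.4 = 0.1845

0.1845


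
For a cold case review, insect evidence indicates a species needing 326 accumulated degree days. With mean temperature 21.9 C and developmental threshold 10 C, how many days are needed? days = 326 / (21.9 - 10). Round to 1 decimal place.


Insect development time:
Effective temperature = avg_temp - T_base = 21.9 - 10 = 11.9 C
Days = ADD / effective_temp = 326 / 11.9 = 27.4 days

27.4


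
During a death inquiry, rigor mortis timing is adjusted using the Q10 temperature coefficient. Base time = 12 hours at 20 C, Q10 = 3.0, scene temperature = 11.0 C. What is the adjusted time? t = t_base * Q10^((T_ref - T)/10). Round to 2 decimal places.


Rigor mortis time adjustment:
Exponent = (T_ref - T_actual) / 10 = (20 - 11.0) / 10 = 0.9
Q10 factor = 3.0^0.9 = 2.68788
t_adjusted = 12 * 2.68788 = 32.25 hours

32.25


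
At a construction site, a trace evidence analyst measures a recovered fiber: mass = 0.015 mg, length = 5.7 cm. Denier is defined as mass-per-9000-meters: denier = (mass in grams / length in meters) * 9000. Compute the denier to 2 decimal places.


Denier calculation:
Mass in grams = 0.015 mg / 1000 = 0.000015 g
Length in meters = 5.7 cm / 100 = 0.057 m
Linear density = mass / length = 0.000015 / 0.057 = 0.00026316 g/m
Denier = (g/m) * 9000 = 0.00026316 * 9000 = 2.37

2.37


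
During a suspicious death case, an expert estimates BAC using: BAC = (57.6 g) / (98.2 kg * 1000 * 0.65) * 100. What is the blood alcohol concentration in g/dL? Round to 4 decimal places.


Applying the Widmark formula:
BAC = (dose_g / (body_wt * 1000 * r)) * 100
Denominator = 98.2 * 1000 * 0.65 = 63830
BAC = (57.6 / 63830) * 100
BAC = 0.0902 g/dL

0.0902


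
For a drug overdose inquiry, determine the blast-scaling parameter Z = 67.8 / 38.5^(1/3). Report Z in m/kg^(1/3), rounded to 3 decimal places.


Scaled distance calculation:
W^(1/3) = 38.5^(1/3) = 3.376657
Z = R / W^(1/3) = 67.8 / 3.376657
Z = 20.079 m/kg^(1/3)

20.079


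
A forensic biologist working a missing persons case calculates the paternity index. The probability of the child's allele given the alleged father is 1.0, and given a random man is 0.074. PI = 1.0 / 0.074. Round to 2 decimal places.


Paternity Index calculation:
PI = P(allele|father) / P(allele|random)
PI = 1.0 / 0.074
PI = 13.51

13.51


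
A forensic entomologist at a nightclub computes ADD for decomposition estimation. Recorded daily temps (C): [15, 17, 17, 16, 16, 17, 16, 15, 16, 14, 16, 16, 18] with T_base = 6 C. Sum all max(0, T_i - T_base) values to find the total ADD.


Computing ADD day by day:
Day 1: max(0, 15 - 6) = 9
Day 2: max(0, 17 - 6) = 11
Day 3: max(0, 17 - 6) = 11
Day 4: max(0, 16 - 6) = 10
Day 5: max(0, 16 - 6) = 10
Day 6: max(0, 17 - 6) = 11
Day 7: max(0, 16 - 6) = 10
Day 8: max(0, 15 - 6) = 9
Day 9: max(0, 16 - 6) = 10
Day 10: max(0, 14 - 6) = 8
Day 11: max(0, 16 - 6) = 10
Day 12: max(0, 16 - 6) = 10
Day 13: max(0, 18 - 6) = 12
Total ADD = 131

131


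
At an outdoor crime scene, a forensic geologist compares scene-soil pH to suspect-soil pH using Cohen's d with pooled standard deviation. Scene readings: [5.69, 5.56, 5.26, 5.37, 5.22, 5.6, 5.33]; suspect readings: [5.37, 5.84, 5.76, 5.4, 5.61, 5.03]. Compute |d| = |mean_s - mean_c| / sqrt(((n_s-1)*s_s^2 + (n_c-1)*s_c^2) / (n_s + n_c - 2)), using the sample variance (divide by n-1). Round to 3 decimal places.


Pooled-variance Cohen's d for soil pH comparison:
Scene mean = 38.03 / 7 = 5.432857
Suspect mean = 33.01 / 6 = 5.501667
Scene sample variance s_s^2 = 0.033324
Suspect sample variance s_c^2 = 0.088617
Pooled variance = ((n_s-1)*s_s^2 + (n_c-1)*s_c^2) / (n_s + n_c - 2) = 0.058457
Pooled SD = sqrt(0.058457) = 0.241779
Mean difference = -0.06881
|d| = |-0.06881| / 0.241779 = 0.285

0.285


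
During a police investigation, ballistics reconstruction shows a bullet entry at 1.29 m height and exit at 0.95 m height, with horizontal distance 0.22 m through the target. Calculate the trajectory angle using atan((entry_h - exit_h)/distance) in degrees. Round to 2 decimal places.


Bullet trajectory angle:
Height difference = 1.29 - 0.95 = 0.34 m
angle = atan(0.34 / 0.22)
angle = atan(1.545455)
angle = 57.09 degrees

57.09


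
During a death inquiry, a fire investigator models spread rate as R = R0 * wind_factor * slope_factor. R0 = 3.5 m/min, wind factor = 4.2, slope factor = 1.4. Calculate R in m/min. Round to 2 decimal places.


Fire spread rate calculation:
R = R0 * wind_factor * slope_factor
= 3.5 * 4.2 * 1.4
= 14.7 * 1.4
= 20.58 m/min

20.58


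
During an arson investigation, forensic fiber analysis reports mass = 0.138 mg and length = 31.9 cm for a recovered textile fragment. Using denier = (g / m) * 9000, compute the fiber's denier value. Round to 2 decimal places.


Denier calculation:
Mass in grams = 0.138 mg / 1000 = 0.000138 g
Length in meters = 31.9 cm / 100 = 0.319 m
Linear density = mass / length = 0.000138 / 0.319 = 0.0004326 g/m
Denier = (g/m) * 9000 = 0.0004326 * 9000 = 3.89

3.89


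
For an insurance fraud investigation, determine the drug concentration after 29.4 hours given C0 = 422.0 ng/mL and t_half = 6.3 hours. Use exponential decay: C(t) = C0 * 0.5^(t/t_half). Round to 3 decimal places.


Drug concentration decay:
Number of half-lives = t / t_half = 29.4 / 6.3 = 4.666667
Decay factor = 0.5^4.666667 = 0.03937252
C(t) = 422.0 * 0.03937252 = 16.615 ng/mL

16.615


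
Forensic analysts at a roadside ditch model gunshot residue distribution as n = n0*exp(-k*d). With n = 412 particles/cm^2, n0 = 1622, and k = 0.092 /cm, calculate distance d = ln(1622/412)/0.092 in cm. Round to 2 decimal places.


GSR distance calculation:
n0/n = 1622 / 412 = 3.936893
ln(n0/n) = 1.370392
d = 1.370392 / 0.092 = 14.90 cm

14.90


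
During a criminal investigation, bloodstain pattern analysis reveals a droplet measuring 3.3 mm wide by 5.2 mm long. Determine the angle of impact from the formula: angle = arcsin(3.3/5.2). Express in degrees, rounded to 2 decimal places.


Blood spatter impact angle calculation:
width / length = 3.3 / 5.2 = 0.634615
angle = arcsin(0.634615)
angle = 39.39 degrees

39.39


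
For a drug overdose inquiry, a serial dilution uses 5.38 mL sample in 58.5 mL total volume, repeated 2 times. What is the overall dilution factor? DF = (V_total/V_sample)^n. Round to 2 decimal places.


Dilution factor calculation:
Single dilution = V_total / V_sample = 58.5 / 5.38 ≈ 10.873606
Number of dilutions = 2
Total DF = (58.5 / 5.38)^2 (full precision, rounded at the end) = 118.24

118.24


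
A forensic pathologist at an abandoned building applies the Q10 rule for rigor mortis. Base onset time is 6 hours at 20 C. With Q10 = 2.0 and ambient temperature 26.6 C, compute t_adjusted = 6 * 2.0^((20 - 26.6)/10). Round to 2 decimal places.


Rigor mortis time adjustment:
Exponent = (T_ref - T_actual) / 10 = (20 - 26.6) / 10 = -0.66
Q10 factor = 2.0^-0.66 = 0.63288
t_adjusted = 6 * 0.63288 = 3.80 hours

3.80


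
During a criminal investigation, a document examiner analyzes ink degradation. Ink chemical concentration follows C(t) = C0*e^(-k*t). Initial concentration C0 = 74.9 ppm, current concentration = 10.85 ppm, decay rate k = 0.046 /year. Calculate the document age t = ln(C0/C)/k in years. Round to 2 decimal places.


Document age estimation:
C0/C = 74.9 / 10.85 = 6.903226
ln(C0/C) = 1.931989
t = 1.931989 / 0.046 = 42.00 years

42.00


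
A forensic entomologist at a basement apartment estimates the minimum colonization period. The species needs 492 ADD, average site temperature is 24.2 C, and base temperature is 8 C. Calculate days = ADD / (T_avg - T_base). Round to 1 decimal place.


Insect development time:
Effective temperature = avg_temp - T_base = 24.2 - 8 = 16.2 C
Days = ADD / effective_temp = 492 / 16.2 = 30.4 days

30.4


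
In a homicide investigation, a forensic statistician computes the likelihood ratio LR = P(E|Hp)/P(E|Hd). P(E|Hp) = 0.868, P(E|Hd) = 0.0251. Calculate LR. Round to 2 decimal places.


Likelihood ratio calculation:
LR = P(E|Hp) / P(E|Hd)
LR = 0.868 / 0.0251
LR = 34.58

34.58


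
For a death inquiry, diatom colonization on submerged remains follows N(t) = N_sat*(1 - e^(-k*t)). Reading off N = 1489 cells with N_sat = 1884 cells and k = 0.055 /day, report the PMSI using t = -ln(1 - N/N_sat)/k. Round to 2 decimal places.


PMSI from diatom colonization curve:
N / N_sat = 1489 / 1884 = 0.79034
1 - N/N_sat = 0.20966
ln(1 - N/N_sat) = -1.562268
t = -ln(1 - N/N_sat) / k = -(-1.562268) / 0.055 = 28.40 days

28.40


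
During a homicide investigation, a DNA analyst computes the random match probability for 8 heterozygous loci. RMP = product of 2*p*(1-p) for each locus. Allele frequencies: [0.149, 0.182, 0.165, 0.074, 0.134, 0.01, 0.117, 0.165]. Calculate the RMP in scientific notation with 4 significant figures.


Computing RMP for 8 loci:
Locus 1: 2 * 0.149 * 0.851 = 0.253598
Locus 2: 2 * 0.182 * 0.818 = 0.297752
Locus 3: 2 * 0.165 * 0.835 = 0.27555
Locus 4: 2 * 0.074 * 0.926 = 0.137048
Locus 5: 2 * 0.134 * 0.866 = 0.232088
Locus 6: 2 * 0.01 * 0.99 = 0.0198
Locus 7: 2 * 0.117 * 0.883 = 0.206622
Locus 8: 2 * 0.165 * 0.835 = 0.27555
RMP = 7.461e-07

7.461e-07


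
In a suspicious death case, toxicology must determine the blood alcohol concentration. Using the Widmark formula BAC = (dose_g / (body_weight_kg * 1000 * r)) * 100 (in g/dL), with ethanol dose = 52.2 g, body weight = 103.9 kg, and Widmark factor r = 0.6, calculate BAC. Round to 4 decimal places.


Applying the Widmark formula:
BAC = (dose_g / (body_wt * 1000 * r)) * 100
Denominator = 103.9 * 1000 * 0.6 = 62340
BAC = (52.2 / 62340) * 100
BAC = 0.0837 g/dL

0.0837


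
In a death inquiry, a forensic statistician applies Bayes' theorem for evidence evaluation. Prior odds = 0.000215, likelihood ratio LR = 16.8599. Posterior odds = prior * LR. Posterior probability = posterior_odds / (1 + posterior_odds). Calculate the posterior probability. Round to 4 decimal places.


Bayesian evidence evaluation:
Posterior odds = prior_odds * LR = 0.000215 * 16.8599 = 0.003624878
Posterior probability = posterior_odds / (1 + posterior_odds)
= 0.003624878 / (1 + 0.003624878)
= 0.003624878 / 1.003624878
= 0.0036

0.0036


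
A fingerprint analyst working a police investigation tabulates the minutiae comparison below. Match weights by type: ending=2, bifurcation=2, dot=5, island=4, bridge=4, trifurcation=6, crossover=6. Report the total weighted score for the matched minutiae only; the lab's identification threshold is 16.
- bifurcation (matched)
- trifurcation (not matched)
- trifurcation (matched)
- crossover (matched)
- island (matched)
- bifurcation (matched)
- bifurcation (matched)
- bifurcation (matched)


Weighted minutiae match score:
  bifurcation: matched, +2 (running total 2)
  trifurcation: not matched, +0
  trifurcation: matched, +6 (running total 8)
  crossover: matched, +6 (running total 14)
  island: matched, +4 (running total 18)
  bifurcation: matched, +2 (running total 20)
  bifurcation: matched, +2 (running total 22)
  bifurcation: matched, +2 (running total 24)
Total score = 24
Threshold = 16; verdict = identification

24


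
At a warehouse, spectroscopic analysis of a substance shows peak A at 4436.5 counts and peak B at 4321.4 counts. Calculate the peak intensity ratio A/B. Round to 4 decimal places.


Spectral peak ratio:
Peak A = 4436.5 counts
Peak B = 4321.4 counts
Ratio = 4436.5 / 4321.4 = 1.0266

1.0266


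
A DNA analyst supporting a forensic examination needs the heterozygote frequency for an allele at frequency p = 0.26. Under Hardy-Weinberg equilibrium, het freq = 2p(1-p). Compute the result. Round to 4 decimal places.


Hardy-Weinberg heterozygote frequency:
q = 1 - p = 1 - 0.26 = 0.74
2pq = 2 * 0.26 * 0.74 = 0.3848

0.3848


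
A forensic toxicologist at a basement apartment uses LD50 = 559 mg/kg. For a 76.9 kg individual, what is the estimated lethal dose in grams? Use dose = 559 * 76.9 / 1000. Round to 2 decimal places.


Lethal dose calculation:
Lethal dose = LD50 * body_weight / 1000
= 559 * 76.9 / 1000
= 42987.1 / 1000
= 42.99 g

42.99


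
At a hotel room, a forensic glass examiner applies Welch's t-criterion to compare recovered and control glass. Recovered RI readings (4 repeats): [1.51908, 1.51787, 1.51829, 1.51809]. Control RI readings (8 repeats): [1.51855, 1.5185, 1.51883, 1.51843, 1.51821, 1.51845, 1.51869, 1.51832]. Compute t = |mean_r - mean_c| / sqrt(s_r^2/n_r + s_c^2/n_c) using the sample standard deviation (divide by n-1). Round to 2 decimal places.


Welch's t-criterion for glass RI comparison:
Recovered mean = sum / n_r = 6.07333 / 4 = 1.5183325
Control mean = sum / n_c = 12.14798 / 8 = 1.5184975
Recovered sample variance s_r^2 = 2.77758e-07
Control sample variance s_c^2 = 3.87643e-08
Welch SE (unpooled) = sqrt(s_r^2/n_r + s_c^2/n_c) = sqrt(6.94396e-08 + 4.84554e-09) = sqrt(7.42851e-08) = 0.000272553
|mean_r - mean_c| = 0.000165
t = 0.000165 / 0.000272553 = 0.61

0.61


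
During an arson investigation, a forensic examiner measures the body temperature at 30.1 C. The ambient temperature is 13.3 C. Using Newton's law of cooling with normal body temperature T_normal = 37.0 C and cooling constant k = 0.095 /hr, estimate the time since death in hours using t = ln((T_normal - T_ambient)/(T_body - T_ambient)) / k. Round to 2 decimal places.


Using Newton's law of cooling:
t = ln((T_normal - T_ambient) / (T_body - T_ambient)) / k
T_normal - T_ambient = 23.7
T_body - T_ambient = 16.8
Ratio = 1.410714
ln(ratio) = 0.344096
t = 0.344096 / 0.095 = 3.62 hours

3.62


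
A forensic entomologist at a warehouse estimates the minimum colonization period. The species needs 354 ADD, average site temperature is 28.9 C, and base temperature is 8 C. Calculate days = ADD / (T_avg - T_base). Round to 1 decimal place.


Insect development time:
Effective temperature = avg_temp - T_base = 28.9 - 8 = 20.9 C
Days = ADD / effective_temp = 354 / 20.9 = 16.9 days

16.9


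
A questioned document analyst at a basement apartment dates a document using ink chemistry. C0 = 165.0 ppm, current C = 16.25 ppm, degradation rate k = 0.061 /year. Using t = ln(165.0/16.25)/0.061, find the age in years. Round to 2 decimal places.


Document age estimation:
C0/C = 165.0 / 16.25 = 10.153846
ln(C0/C) = 2.317853
t = 2.317853 / 0.061 = 38.00 years

38.00


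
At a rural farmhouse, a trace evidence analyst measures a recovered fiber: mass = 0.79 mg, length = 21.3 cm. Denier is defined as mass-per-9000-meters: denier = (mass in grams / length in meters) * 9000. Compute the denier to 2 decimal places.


Denier calculation:
Mass in grams = 0.79 mg / 1000 = 0.00079 g
Length in meters = 21.3 cm / 100 = 0.213 m
Linear density = mass / length = 0.00079 / 0.213 = 0.00370892 g/m
Denier = (g/m) * 9000 = 0.00370892 * 9000 = 33.38

33.38


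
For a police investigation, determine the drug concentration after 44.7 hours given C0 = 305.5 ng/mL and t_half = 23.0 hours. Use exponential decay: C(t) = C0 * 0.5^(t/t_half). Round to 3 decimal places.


Drug concentration decay:
Number of half-lives = t / t_half = 44.7 / 23.0 = 1.943478
Decay factor = 0.5^1.943478 = 0.25998891
C(t) = 305.5 * 0.25998891 = 79.427 ng/mL

79.427


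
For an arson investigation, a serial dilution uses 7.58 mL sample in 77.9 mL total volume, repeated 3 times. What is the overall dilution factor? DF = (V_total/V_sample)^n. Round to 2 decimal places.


Dilution factor calculation:
Single dilution = V_total / V_sample = 77.9 / 7.58 ≈ 10.277045
Number of dilutions = 3
Total DF = (77.9 / 7.58)^3 (full precision, rounded at the end) = 1085.44

1085.44


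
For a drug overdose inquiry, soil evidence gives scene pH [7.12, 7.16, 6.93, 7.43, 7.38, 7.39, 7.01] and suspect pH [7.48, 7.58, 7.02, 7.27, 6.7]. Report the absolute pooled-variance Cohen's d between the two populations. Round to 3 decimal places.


Pooled-variance Cohen's d for soil pH comparison:
Scene mean = 50.42 / 7 = 7.202857
Suspect mean = 36.05 / 5 = 7.21
Scene sample variance s_s^2 = 0.039724
Suspect sample variance s_c^2 = 0.1274
Pooled variance = ((n_s-1)*s_s^2 + (n_c-1)*s_c^2) / (n_s + n_c - 2) = 0.074794
Pooled SD = sqrt(0.074794) = 0.273485
Mean difference = -0.007143
|d| = |-0.007143| / 0.273485 = 0.026

0.026


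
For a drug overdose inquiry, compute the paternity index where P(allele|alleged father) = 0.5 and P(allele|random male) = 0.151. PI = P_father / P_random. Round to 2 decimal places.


Paternity Index calculation:
PI = P(allele|father) / P(allele|random)
PI = 0.5 / 0.151
PI = 3.31

3.31


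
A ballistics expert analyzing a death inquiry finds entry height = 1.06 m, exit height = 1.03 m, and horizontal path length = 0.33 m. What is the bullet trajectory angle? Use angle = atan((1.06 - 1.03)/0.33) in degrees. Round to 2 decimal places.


Bullet trajectory angle:
Height difference = 1.06 - 1.03 = 0.03 m
angle = atan(0.03 / 0.33)
angle = atan(0.090909)
angle = 5.19 degrees

5.19


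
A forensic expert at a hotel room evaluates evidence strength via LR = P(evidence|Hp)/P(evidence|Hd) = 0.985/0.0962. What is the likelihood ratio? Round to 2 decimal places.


Likelihood ratio calculation:
LR = P(E|Hp) / P(E|Hd)
LR = 0.985 / 0.0962
LR = 10.24

10.24


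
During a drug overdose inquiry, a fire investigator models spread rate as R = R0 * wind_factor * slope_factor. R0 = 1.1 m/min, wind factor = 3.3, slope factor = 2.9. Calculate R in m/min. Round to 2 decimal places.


Fire spread rate calculation:
R = R0 * wind_factor * slope_factor
= 1.1 * 3.3 * 2.9
= 3.63 * 2.9
= 10.53 m/min

10.53
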